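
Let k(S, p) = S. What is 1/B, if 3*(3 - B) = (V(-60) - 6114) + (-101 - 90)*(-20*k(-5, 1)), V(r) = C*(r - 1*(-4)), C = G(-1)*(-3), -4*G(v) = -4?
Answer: 3/25055 ≈ 0.00011974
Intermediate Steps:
G(v) = 1 (G(v) = -1/4*(-4) = 1)
C = -3 (C = 1*(-3) = -3)
V(r) = -12 - 3*r (V(r) = -3*(r - 1*(-4)) = -3*(r + 4) = -3*(4 + r) = -12 - 3*r)
B = 25055/3 (B = 3 - (((-12 - 3*(-60)) - 6114) + (-101 - 90)*(-20*(-5)))/3 = 3 - (((-12 + 180) - 6114) - 191*100)/3 = 3 - ((168 - 6114) - 19100)/3 = 3 - (-5946 - 19100)/3 = 3 - 1/3*(-25046) = 3 + 25046/3 = 25055/3 ≈ 8351.7)
1/B = 1/(25055/3) = 3/25055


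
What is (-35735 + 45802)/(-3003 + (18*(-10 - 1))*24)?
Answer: -10067/7755 ≈ -1.2981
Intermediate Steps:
(-35735 + 45802)/(-3003 + (18*(-10 - 1))*24) = 10067/(-3003 + (18*(-11))*24) = 10067/(-3003 - 198*24) = 10067/(-3003 - 4752) = 10067/(-7755) = 10067*(-1/7755) = -10067/7755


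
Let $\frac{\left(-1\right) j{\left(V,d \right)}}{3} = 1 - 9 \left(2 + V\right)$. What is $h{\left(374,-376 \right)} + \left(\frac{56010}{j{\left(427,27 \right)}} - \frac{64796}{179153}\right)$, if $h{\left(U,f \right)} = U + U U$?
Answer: $\frac{9699025851895}{69153058} \approx 1.4025 \cdot 10^{5}$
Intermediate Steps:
$j{\left(V,d \right)} = 51 + 27 V$ ($j{\left(V,d \right)} = - 3 \left(1 - 9 \left(2 + V\right)\right) = - 3 \left(1 - \left(18 + 9 V\right)\right) = - 3 \left(-17 - 9 V\right) = 51 + 27 V$)
$h{\left(U,f \right)} = U + U^{2}$
$h{\left(374,-376 \right)} + \left(\frac{56010}{j{\left(427,27 \right)}} - \frac{64796}{179153}\right) = 374 \left(1 + 374\right) + \left(\frac{56010}{51 + 27 \cdot 427} - \frac{64796}{179153}\right) = 374 \cdot 375 + \left(\frac{56010}{51 + 11529} - \frac{64796}{179153}\right) = 140250 - \left(\frac{64796}{179153} - \frac{56010}{11580}\right) = 140250 + \left(56010 \cdot \frac{1}{11580} - \frac{64796}{179153}\right) = 140250 + \left(\frac{1867}{386} - \frac{64796}{179153}\right) = 140250 + \frac{309467395}{69153058} = \frac{9699025851895}{69153058}$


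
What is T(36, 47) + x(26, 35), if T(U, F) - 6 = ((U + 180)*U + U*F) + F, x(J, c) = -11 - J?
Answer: 9484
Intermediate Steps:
T(U, F) = 6 + F + F*U + U*(180 + U) (T(U, F) = 6 + (((U + 180)*U + U*F) + F) = 6 + (((180 + U)*U + F*U) + F) = 6 + ((U*(180 + U) + F*U) + F) = 6 + ((F*U + U*(180 + U)) + F) = 6 + (F + F*U + U*(180 + U)) = 6 + F + F*U + U*(180 + U))
T(36, 47) + x(26, 35) = (6 + 47 + 36² + 180*36 + 47*36) + (-11 - 1*26) = (6 + 47 + 1296 + 6480 + 1692) + (-11 - 26) = 9521 - 37 = 9484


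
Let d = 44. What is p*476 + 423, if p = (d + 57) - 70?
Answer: 15179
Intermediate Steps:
p = 31 (p = (44 + 57) - 70 = 101 - 70 = 31)
p*476 + 423 = 31*476 + 423 = 14756 + 423 = 15179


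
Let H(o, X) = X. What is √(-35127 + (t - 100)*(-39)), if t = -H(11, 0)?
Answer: I*√31227 ≈ 176.71*I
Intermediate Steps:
t = 0 (t = -1*0 = 0)
√(-35127 + (t - 100)*(-39)) = √(-35127 + (0 - 100)*(-39)) = √(-35127 - 100*(-39)) = √(-35127 + 3900) = √(-31227) = I*√31227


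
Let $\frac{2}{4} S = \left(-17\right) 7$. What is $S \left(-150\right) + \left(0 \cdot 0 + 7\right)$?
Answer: $35707$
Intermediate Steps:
$S = -238$ ($S = 2 \left(\left(-17\right) 7\right) = 2 \left(-119\right) = -238$)
$S \left(-150\right) + \left(0 \cdot 0 + 7\right) = \left(-238\right) \left(-150\right) + \left(0 \cdot 0 + 7\right) = 35700 + \left(0 + 7\right) = 35700 + 7 = 35707$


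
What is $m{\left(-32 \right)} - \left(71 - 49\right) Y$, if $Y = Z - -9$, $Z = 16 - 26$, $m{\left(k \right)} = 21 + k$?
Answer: $11$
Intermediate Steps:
$Z = -10$
$Y = -1$ ($Y = -10 - -9 = -10 + 9 = -1$)
$m{\left(-32 \right)} - \left(71 - 49\right) Y = \left(21 - 32\right) - \left(71 - 49\right) \left(-1\right) = -11 - 22 \left(-1\right) = -11 - -22 = -11 + 22 = 11$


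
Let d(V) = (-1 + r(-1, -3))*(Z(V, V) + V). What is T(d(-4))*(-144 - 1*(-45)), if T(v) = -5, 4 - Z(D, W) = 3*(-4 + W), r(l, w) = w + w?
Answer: 495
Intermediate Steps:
r(l, w) = 2*w
Z(D, W) = 16 - 3*W (Z(D, W) = 4 - 3*(-4 + W) = 4 - (-12 + 3*W) = 4 + (12 - 3*W) = 16 - 3*W)
d(V) = -112 + 14*V (d(V) = (-1 + 2*(-3))*((16 - 3*V) + V) = (-1 - 6)*(16 - 2*V) = -7*(16 - 2*V) = -112 + 14*V)
T(d(-4))*(-144 - 1*(-45)) = -5*(-144 - 1*(-45)) = -5*(-144 + 45) = -5*(-99) = 495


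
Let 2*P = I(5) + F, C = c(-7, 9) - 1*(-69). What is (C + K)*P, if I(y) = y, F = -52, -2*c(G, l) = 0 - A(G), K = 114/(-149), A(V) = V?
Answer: -906677/596 ≈ -1521.3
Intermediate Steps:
K = -114/149 (K = 114*(-1/149) = -114/149 ≈ -0.76510)
c(G, l) = G/2 (c(G, l) = -(0 - G)/2 = -(-1)*G/2 = G/2)
C = 131/2 (C = (½)*(-7) - 1*(-69) = -7/2 + 69 = 131/2 ≈ 65.500)
P = -47/2 (P = (5 - 52)/2 = (½)*(-47) = -47/2 ≈ -23.500)
(C + K)*P = (131/2 - 114/149)*(-47/2) = (19291/298)*(-47/2) = -906677/596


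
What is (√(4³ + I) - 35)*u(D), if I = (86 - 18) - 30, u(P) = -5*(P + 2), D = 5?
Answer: 1225 - 35*√102 ≈ 871.52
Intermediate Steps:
u(P) = -10 - 5*P (u(P) = -5*(2 + P) = -10 - 5*P)
I = 38 (I = 68 - 30 = 38)
(√(4³ + I) - 35)*u(D) = (√(4³ + 38) - 35)*(-10 - 5*5) = (√(64 + 38) - 35)*(-10 - 25) = (√102 - 35)*(-35) = (-35 + √102)*(-35) = 1225 - 35*√102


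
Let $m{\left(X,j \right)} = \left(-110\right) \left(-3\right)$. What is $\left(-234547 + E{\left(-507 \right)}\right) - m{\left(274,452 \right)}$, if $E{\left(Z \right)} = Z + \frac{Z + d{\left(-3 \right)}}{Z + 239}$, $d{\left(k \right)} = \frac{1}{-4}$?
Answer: $- \frac{252329619}{1072} \approx -2.3538 \cdot 10^{5}$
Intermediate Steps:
$d{\left(k \right)} = - \frac{1}{4}$
$m{\left(X,j \right)} = 330$
$E{\left(Z \right)} = Z + \frac{- \frac{1}{4} + Z}{239 + Z}$ ($E{\left(Z \right)} = Z + \frac{Z - \frac{1}{4}}{Z + 239} = Z + \frac{- \frac{1}{4} + Z}{239 + Z}$)
$\left(-234547 + E{\left(-507 \right)}\right) - m{\left(274,452 \right)} = \left(-234547 + \frac{- \frac{1}{4} + \left(-507\right)^{2} + 240 \left(-507\right)}{239 - 507}\right) - 330 = \left(-234547 + \frac{- \frac{1}{4} + 257049 - 121680}{-268}\right) - 330 = \left(-234547 - \frac{541475}{1072}\right) - 330 = - \frac{251975859}{1072} - 330 = - \frac{252329619}{1072}$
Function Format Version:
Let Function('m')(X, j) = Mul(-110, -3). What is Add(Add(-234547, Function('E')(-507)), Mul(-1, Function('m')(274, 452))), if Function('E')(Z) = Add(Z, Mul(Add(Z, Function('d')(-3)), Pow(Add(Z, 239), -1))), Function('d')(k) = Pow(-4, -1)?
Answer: Rational(-252329619, 1072) ≈ -2.3538e+5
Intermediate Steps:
Function('d')(k) = Rational(-1, 4)
Function('m')(X, j) = 330
Function('E')(Z) = Add(Z, Mul(Pow(Add(239, Z), -1), Add(Rational(-1, 4), Z))) (Function('E')(Z) = Add(Z, Mul(Add(Z, Rational(-1, 4)), Pow(Add(Z, 239), -1))) = Add(Z, Mul(Add(Rational(-1, 4), Z), Pow(Add(239, Z), -1))) = Add(Z, Mul(Pow(Add(239, Z), -1), Add(Rational(-1, 4), Z))))
Add(Add(-234547, Function('E')(-507)), Mul(-1, Function('m')(274, 452))) = Add(Add(-234547, Mul(Pow(Add(239, -507), -1), Add(Rational(-1, 4), Pow(-507, 2), Mul(240, -507)))), Mul(-1, 330)) = Add(Add(-234547, Mul(Pow(-268, -1), Add(Rational(-1, 4), 257049, -121680))), -330) = Add(Add(-234547, Mul(Rational(-1, 268), Rational(541475, 4))), -330) = Add(Add(-234547, Rational(-541475, 1072)), -330) = Add(Rational(-251975859, 1072), -330) = Rational(-252329619, 1072)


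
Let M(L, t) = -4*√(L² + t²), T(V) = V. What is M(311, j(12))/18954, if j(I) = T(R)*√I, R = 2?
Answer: -2*√96769/9477 ≈ -0.065649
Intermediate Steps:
j(I) = 2*√I
M(311, j(12))/18954 = -4*√(311² + (2*√12)²)/18954 = -4*√(96721 + (2*(2*√3))²)*(1/18954) = -4*√(96721 + (4*√3)²)*(1/18954) = -4*√(96721 + 48)*(1/18954) = -4*√96769*(1/18954) = -2*√96769/9477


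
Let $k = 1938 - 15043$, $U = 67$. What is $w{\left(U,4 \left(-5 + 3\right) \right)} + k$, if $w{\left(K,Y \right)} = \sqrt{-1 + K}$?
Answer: $-13105 + \sqrt{66} \approx -13097.0$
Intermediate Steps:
$k = -13105$
$w{\left(U,4 \left(-5 + 3\right) \right)} + k = \sqrt{-1 + 67} - 13105 = \sqrt{66} - 13105 = -13105 + \sqrt{66}$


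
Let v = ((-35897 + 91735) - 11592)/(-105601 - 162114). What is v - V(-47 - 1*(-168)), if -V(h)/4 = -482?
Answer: -516198766/267715 ≈ -1928.2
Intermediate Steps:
v = -44246/267715 (v = (55838 - 11592)/(-267715) = 44246*(-1/267715) = -44246/267715 ≈ -0.16527)
V(h) = 1928 (V(h) = -4*(-482) = 1928)
v - V(-47 - 1*(-168)) = -44246/267715 - 1*1928 = -44246/267715 - 1928 = -516198766/267715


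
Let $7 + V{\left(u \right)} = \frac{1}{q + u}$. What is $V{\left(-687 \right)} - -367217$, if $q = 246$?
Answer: $\frac{161939609}{441} \approx 3.6721 \cdot 10^{5}$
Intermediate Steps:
$V{\left(u \right)} = -7 + \frac{1}{246 + u}$
$V{\left(-687 \right)} - -367217 = \frac{-1721 - -4809}{246 - 687} - -367217 = \frac{-1721 + 4809}{-441} + 367217 = \left(- \frac{1}{441}\right) 3088 + 367217 = - \frac{3088}{441} + 367217 = \frac{161939609}{441}$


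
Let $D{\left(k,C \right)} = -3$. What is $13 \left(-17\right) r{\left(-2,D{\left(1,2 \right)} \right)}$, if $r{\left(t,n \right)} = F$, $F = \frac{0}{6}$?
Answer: $0$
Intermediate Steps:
$F = 0$ ($F = 0 \cdot \frac{1}{6} = 0$)
$r{\left(t,n \right)} = 0$
$13 \left(-17\right) r{\left(-2,D{\left(1,2 \right)} \right)} = 13 \left(-17\right) 0 = \left(-221\right) 0 = 0$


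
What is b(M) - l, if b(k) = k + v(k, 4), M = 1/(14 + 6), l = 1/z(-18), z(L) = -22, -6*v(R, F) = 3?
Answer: -89/220 ≈ -0.40455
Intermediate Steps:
v(R, F) = -½ (v(R, F) = -⅙*3 = -½)
l = -1/22 (l = 1/(-22) = -1/22 ≈ -0.045455)
M = 1/20 ≈ 0.050000
b(k) = -½ + k (b(k) = k - ½ = -½ + k)
b(M) - l = (-½ + 1/20) - 1*(-1/22) = -9/20 + 1/22 = -89/220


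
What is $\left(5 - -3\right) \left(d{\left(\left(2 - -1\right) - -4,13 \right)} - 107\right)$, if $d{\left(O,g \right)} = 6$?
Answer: $-808$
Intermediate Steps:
$\left(5 - -3\right) \left(d{\left(\left(2 - -1\right) - -4,13 \right)} - 107\right) = \left(5 - -3\right) \left(6 - 107\right) = \left(5 + 3\right) \left(-101\right) = 8 \left(-101\right) = -808$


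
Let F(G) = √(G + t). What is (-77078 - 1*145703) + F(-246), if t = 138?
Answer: -222781 + 6*I*√3 ≈ -2.2278e+5 + 10.392*I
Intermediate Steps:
F(G) = √(138 + G) (F(G) = √(G + 138) = √(138 + G))
(-77078 - 1*145703) + F(-246) = (-77078 - 1*145703) + √(138 - 246) = (-77078 - 145703) + √(-108) = -222781 + 6*I*√3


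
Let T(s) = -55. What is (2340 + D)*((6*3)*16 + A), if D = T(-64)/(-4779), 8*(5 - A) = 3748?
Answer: -145377895/354 ≈ -4.1067e+5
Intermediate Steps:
A = -927/2 (A = 5 - ⅛*3748 = 5 - 937/2 = -927/2 ≈ -463.50)
D = 55/4779 (D = -55/(-4779) = -55*(-1/4779) = 55/4779 ≈ 0.011509)
(2340 + D)*((6*3)*16 + A) = (2340 + 55/4779)*((6*3)*16 - 927/2) = 11182915*(18*16 - 927/2)/4779 = 11182915*(288 - 927/2)/4779 = (11182915/4779)*(-351/2) = -145377895/354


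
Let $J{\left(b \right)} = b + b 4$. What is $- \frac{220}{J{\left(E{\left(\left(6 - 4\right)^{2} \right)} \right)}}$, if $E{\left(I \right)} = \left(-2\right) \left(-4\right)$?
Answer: $- \frac{11}{2} \approx -5.5$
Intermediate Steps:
$E{\left(I \right)} = 8$
$J{\left(b \right)} = 5 b$ ($J{\left(b \right)} = b + 4 b = 5 b$)
$- \frac{220}{J{\left(E{\left(\left(6 - 4\right)^{2} \right)} \right)}} = - \frac{220}{5 \cdot 8} = - \frac{220}{40} = \left(-220\right) \frac{1}{40} = - \frac{11}{2}$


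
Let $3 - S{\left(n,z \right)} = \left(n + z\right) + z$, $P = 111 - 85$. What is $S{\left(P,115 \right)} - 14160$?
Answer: $-14413$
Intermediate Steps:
$P = 26$
$S{\left(n,z \right)} = 3 - n - 2 z$ ($S{\left(n,z \right)} = 3 - \left(\left(n + z\right) + z\right) = 3 - \left(n + 2 z\right) = 3 - n - 2 z$)
$S{\left(P,115 \right)} - 14160 = \left(3 - 26 - 230\right) - 14160 = -253 - 14160 = -14413$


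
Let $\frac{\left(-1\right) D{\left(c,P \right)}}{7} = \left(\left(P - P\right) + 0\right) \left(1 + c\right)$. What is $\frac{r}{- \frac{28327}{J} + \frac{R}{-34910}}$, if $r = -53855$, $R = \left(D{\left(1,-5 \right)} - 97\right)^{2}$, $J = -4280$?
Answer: $- \frac{160934681080}{18972501} \approx -8482.5$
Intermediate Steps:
$D{\left(c,P \right)} = 0$ ($D{\left(c,P \right)} = - 7 \left(\left(P - P\right) + 0\right) \left(1 + c\right) = - 7 \left(0 + 0\right) \left(1 + c\right) = - 7 \cdot 0 \left(1 + c\right) = \left(-7\right) 0 = 0$)
$R = 9409$ ($R = \left(0 - 97\right)^{2} = \left(-97\right)^{2} = 9409$)
$\frac{r}{- \frac{28327}{J} + \frac{R}{-34910}} = - \frac{53855}{- \frac{28327}{-4280} + \frac{9409}{-34910}} = - \frac{53855}{\left(-28327\right) \left(- \frac{1}{4280}\right) + 9409 \left(- \frac{1}{34910}\right)} = - \frac{53855}{\frac{28327}{4280} - \frac{9409}{34910}} = - \frac{53855}{\frac{18972501}{2988296}} = \left(-53855\right) \frac{2988296}{18972501} = - \frac{160934681080}{18972501}$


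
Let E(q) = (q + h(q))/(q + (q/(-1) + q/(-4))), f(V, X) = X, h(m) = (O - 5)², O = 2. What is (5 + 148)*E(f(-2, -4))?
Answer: 765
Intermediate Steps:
h(m) = 9 (h(m) = (2 - 5)² = (-3)² = 9)
E(q) = -4*(9 + q)/q (E(q) = (q + 9)/(q + (q/(-1) + q/(-4))) = (9 + q)/(q + (q*(-1) + q*(-¼))) = (9 + q)/(q + (-q - q/4)) = (9 + q)/(q - 5*q/4) = (9 + q)/((-q/4)) = (9 + q)*(-4/q) = -4*(9 + q)/q)
(5 + 148)*E(f(-2, -4)) = (5 + 148)*(-4 - 36/(-4)) = 153*(-4 - 36*(-¼)) = 153*(-4 + 9) = 153*5 = 765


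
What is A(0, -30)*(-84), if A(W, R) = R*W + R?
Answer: 2520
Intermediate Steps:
A(W, R) = R + R*W
A(0, -30)*(-84) = -30*(1 + 0)*(-84) = -30*1*(-84) = -30*(-84) = 2520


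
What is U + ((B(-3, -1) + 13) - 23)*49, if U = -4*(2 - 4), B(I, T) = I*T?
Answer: -335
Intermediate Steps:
U = 8 (U = -4*(-2) = 8)
U + ((B(-3, -1) + 13) - 23)*49 = 8 + ((-3*(-1) + 13) - 23)*49 = 8 + ((3 + 13) - 23)*49 = 8 + (16 - 23)*49 = 8 - 7*49 = 8 - 343 = -335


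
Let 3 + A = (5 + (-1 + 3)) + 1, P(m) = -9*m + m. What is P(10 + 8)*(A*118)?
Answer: -84960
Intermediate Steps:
P(m) = -8*m
A = 5 (A = -3 + ((5 + (-1 + 3)) + 1) = -3 + ((5 + 2) + 1) = -3 + (7 + 1) = -3 + 8 = 5)
P(10 + 8)*(A*118) = (-8*(10 + 8))*(5*118) = -8*18*590 = -144*590 = -84960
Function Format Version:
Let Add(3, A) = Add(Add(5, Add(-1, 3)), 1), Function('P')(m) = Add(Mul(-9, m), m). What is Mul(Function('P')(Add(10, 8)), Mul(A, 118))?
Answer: -84960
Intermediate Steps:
Function('P')(m) = Mul(-8, m)
A = 5 (A = Add(-3, Add(Add(5, Add(-1, 3)), 1)) = Add(-3, Add(Add(5, 2), 1)) = Add(-3, Add(7, 1)) = Add(-3, 8) = 5)
Mul(Function('P')(Add(10, 8)), Mul(A, 118)) = Mul(Mul(-8, Add(10, 8)), Mul(5, 118)) = Mul(Mul(-8, 18), 590) = Mul(-144, 590) = -84960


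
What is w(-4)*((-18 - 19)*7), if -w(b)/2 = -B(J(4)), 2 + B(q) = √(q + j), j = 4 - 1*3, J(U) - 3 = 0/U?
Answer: 0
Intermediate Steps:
J(U) = 3 (J(U) = 3 + 0/U = 3 + 0 = 3)
j = 1 (j = 4 - 3 = 1)
B(q) = -2 + √(1 + q) (B(q) = -2 + √(q + 1) = -2 + √(1 + q))
w(b) = 0 (w(b) = -(-2)*(-2 + √(1 + 3)) = -(-2)*(-2 + √4) = -(-2)*(-2 + 2) = -(-2)*0 = -2*0 = 0)
w(-4)*((-18 - 19)*7) = 0*((-18 - 19)*7) = 0*(-37*7) = 0*(-259) = 0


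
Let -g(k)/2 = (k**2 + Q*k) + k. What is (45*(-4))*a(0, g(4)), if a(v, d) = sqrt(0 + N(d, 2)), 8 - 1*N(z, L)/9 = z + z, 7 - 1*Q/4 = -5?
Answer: -1080*sqrt(214) ≈ -15799.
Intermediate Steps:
Q = 48 (Q = 28 - 4*(-5) = 28 + 20 = 48)
N(z, L) = 72 - 18*z (N(z, L) = 72 - 9*(z + z) = 72 - 18*z)
g(k) = -98*k - 2*k**2 (g(k) = -2*((k**2 + 48*k) + k) = -2*(k**2 + 49*k) = -98*k - 2*k**2)
a(v, d) = sqrt(72 - 18*d) (a(v, d) = sqrt(0 + (72 - 18*d)) = sqrt(72 - 18*d))
(45*(-4))*a(0, g(4)) = (45*(-4))*(3*sqrt(8 - (-4)*4*(49 + 4))) = -540*sqrt(8 - (-4)*4*53) = -540*sqrt(8 - 2*(-424)) = -540*sqrt(8 + 848) = -540*sqrt(856) = -540*2*sqrt(214) = -1080*sqrt(214)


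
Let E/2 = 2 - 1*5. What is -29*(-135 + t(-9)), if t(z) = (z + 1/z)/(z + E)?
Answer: 526147/135 ≈ 3897.4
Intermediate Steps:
E = -6 (E = 2*(2 - 1*5) = 2*(2 - 5) = 2*(-3) = -6)
t(z) = (z + 1/z)/(-6 + z) (t(z) = (z + 1/z)/(z - 6) = (z + 1/z)/(-6 + z))
-29*(-135 + t(-9)) = -29*(-135 + (1 + (-9)**2)/((-9)*(-6 - 9))) = -29*(-135 - 1/9*(1 + 81)/(-15)) = -29*(-135 - 1/9*(-1/15)*82) = -29*(-135 + 82/135) = -29*(-18143/135) = 526147/135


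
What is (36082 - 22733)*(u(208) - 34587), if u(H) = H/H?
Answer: -461688514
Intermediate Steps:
u(H) = 1
(36082 - 22733)*(u(208) - 34587) = (36082 - 22733)*(1 - 34587) = 13349*(-34586) = -461688514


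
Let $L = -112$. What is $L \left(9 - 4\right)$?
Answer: $-560$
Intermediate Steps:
$L \left(9 - 4\right) = - 112 \left(9 - 4\right) = \left(-112\right) 5 = -560$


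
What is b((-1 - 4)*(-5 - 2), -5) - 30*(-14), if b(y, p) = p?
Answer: 415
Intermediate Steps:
b((-1 - 4)*(-5 - 2), -5) - 30*(-14) = -5 - 30*(-14) = -5 + 420 = 415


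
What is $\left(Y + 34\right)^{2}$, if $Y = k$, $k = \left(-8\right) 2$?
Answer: $324$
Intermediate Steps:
$k = -16$
$Y = -16$
$\left(Y + 34\right)^{2} = \left(-16 + 34\right)^{2} = 18^{2} = 324$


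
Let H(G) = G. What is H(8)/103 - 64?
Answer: -6584/103 ≈ -63.922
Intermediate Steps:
H(8)/103 - 64 = 8/103 - 64 = -6584/103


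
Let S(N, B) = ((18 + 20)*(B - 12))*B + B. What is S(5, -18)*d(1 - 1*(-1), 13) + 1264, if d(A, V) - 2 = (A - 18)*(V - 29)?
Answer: 5290780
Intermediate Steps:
d(A, V) = 2 + (-29 + V)*(-18 + A) (d(A, V) = 2 + (A - 18)*(V - 29) = 2 + (-18 + A)*(-29 + V) = 2 + (-29 + V)*(-18 + A))
S(N, B) = B + B*(-456 + 38*B) (S(N, B) = (38*(-12 + B))*B + B = (-456 + 38*B)*B + B = B*(-456 + 38*B) + B = B + B*(-456 + 38*B))
S(5, -18)*d(1 - 1*(-1), 13) + 1264 = (-18*(-455 + 38*(-18)))*(524 - 29*(1 - 1*(-1)) - 18*13 + (1 - 1*(-1))*13) + 1264 = (-18*(-455 - 684))*(524 - 29*(1 + 1) - 234 + (1 + 1)*13) + 1264 = (-18*(-1139))*(524 - 29*2 - 234 + 2*13) + 1264 = 20502*(524 - 58 - 234 + 26) + 1264 = 20502*258 + 1264 = 5289516 + 1264 = 5290780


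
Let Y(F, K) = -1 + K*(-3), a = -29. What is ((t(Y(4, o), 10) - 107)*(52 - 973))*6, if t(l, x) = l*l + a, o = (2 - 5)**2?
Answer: -3580848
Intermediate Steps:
o = 9 (o = (-3)**2 = 9)
Y(F, K) = -1 - 3*K
t(l, x) = -29 + l**2 (t(l, x) = l*l - 29 = l**2 - 29 = -29 + l**2)
((t(Y(4, o), 10) - 107)*(52 - 973))*6 = (((-29 + (-1 - 3*9)**2) - 107)*(52 - 973))*6 = (((-29 + (-1 - 27)**2) - 107)*(-921))*6 = (((-29 + (-28)**2) - 107)*(-921))*6 = (((-29 + 784) - 107)*(-921))*6 = ((755 - 107)*(-921))*6 = (648*(-921))*6 = -596808*6 = -3580848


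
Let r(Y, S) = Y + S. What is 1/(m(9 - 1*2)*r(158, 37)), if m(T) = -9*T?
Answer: -1/12285 ≈ -8.1400e-5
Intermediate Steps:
r(Y, S) = S + Y
1/(m(9 - 1*2)*r(158, 37)) = 1/((-9*(9 - 1*2))*(37 + 158)) = 1/(-9*(9 - 2)*195) = 1/(-9*7*195) = 1/(-63*195) = 1/(-12285) = -1/12285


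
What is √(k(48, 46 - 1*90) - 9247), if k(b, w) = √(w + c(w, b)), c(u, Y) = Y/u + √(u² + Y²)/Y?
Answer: √(-40279932 + 66*√33*√(-5952 + 11*√265))/66 ≈ 0.034386 + 96.161*I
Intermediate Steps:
c(u, Y) = Y/u + √(Y² + u²)/Y
k(b, w) = √(w + b/w + √(b² + w²)/b) (k(b, w) = √(w + (b/w + √(b² + w²)/b)) = √(w + b/w + √(b² + w²)/b))
√(k(48, 46 - 1*90) - 9247) = √(√((46 - 1*90) + 48/(46 - 1*90) + √(48² + (46 - 1*90)²)/48) - 9247) = √(√((46 - 90) + 48/(46 - 90) + √(2304 + (46 - 90)²)/48) - 9247) = √(√(-44 + 48/(-44) + √(2304 + (-44)²)/48) - 9247) = √(√(-44 + 48*(-1/44) + √(2304 + 1936)/48) - 9247) = √(√(-44 - 12/11 + √4240/48) - 9247) = √(√(-44 - 12/11 + (4*√265)/48) - 9247) = √(√(-44 - 12/11 + √265/12) - 9247) = √(√(-496/11 + √265/12) - 9247) = √(-9247 + √(-496/11 + √265/12))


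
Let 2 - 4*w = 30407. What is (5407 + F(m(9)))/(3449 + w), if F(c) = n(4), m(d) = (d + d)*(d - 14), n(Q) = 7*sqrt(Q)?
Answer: -21684/16609 ≈ -1.3056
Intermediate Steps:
w = -30405/4 (w = 1/2 - 1/4*30407 = 1/2 - 30407/4 = -30405/4 ≈ -7601.3)
m(d) = 2*d*(-14 + d) (m(d) = (2*d)*(-14 + d) = 2*d*(-14 + d))
F(c) = 14 (F(c) = 7*sqrt(4) = 7*2 = 14)
(5407 + F(m(9)))/(3449 + w) = (5407 + 14)/(3449 - 30405/4) = 5421/(-16609/4) = 5421*(-4/16609) = -21684/16609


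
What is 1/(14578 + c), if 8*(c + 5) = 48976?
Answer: 1/20695 ≈ 4.8321e-5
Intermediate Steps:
c = 6117 (c = -5 + (⅛)*48976 = -5 + 6122 = 6117)
1/(14578 + c) = 1/(14578 + 6117) = 1/20695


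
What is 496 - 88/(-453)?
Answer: 224776/453 ≈ 496.19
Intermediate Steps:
496 - 88/(-453) = 496 - 88*(-1/453) = 496 + 88/453 = 224776/453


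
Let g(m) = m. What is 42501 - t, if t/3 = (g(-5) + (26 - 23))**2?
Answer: 42489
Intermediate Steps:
t = 12 (t = 3*(-5 + (26 - 23))**2 = 3*(-5 + 3)**2 = 3*(-2)**2 = 3*4 = 12)
42501 - t = 42501 - 1*12 = 42501 - 12 = 42489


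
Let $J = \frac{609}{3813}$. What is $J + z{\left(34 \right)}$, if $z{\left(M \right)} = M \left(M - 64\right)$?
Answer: $- \frac{1296217}{1271} \approx -1019.8$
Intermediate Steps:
$z{\left(M \right)} = M \left(-64 + M\right)$
$J = \frac{203}{1271}$ ($J = 609 \cdot \frac{1}{3813} = \frac{203}{1271} \approx 0.15972$)
$J + z{\left(34 \right)} = \frac{203}{1271} + 34 \left(-64 + 34\right) = \frac{203}{1271} + 34 \left(-30\right) = \frac{203}{1271} - 1020 = - \frac{1296217}{1271}$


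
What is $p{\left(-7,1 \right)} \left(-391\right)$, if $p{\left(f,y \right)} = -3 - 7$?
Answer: $3910$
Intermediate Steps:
$p{\left(f,y \right)} = -10$
$p{\left(-7,1 \right)} \left(-391\right) = \left(-10\right) \left(-391\right) = 3910$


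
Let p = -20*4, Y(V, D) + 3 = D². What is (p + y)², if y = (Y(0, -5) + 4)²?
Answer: 355216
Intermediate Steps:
Y(V, D) = -3 + D²
p = -80
y = 676 (y = ((-3 + (-5)²) + 4)² = ((-3 + 25) + 4)² = (22 + 4)² = 26² = 676)
(p + y)² = (-80 + 676)² = 596² = 355216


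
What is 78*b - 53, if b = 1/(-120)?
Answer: -1073/20 ≈ -53.650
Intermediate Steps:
b = -1/120 ≈ -0.0083333
78*b - 53 = 78*(-1/120) - 53 = -13/20 - 53 = -1073/20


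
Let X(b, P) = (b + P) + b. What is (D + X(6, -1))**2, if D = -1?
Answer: 100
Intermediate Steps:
X(b, P) = P + 2*b (X(b, P) = (P + b) + b = P + 2*b)
(D + X(6, -1))**2 = (-1 + (-1 + 2*6))**2 = (-1 + (-1 + 12))**2 = (-1 + 11)**2 = 10**2 = 100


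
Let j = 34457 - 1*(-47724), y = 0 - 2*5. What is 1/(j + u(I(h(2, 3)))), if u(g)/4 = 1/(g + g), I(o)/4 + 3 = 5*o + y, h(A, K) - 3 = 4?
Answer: 44/3615965 ≈ 1.2168e-5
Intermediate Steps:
y = -10 (y = 0 - 10 = -10)
h(A, K) = 7 (h(A, K) = 3 + 4 = 7)
j = 82181 (j = 34457 + 47724 = 82181)
I(o) = -52 + 20*o (I(o) = -12 + 4*(5*o - 10) = -12 + 4*(-10 + 5*o) = -12 + (-40 + 20*o) = -52 + 20*o)
u(g) = 2/g (u(g) = 4/(g + g) = 4/((2*g)) = 4*(1/(2*g)) = 2/g)
1/(j + u(I(h(2, 3)))) = 1/(82181 + 2/(-52 + 20*7)) = 1/(82181 + 2/(-52 + 140)) = 1/(82181 + 2/88) = 1/(82181 + 2*(1/88)) = 1/(82181 + 1/44) = 1/(3615965/44) = 44/3615965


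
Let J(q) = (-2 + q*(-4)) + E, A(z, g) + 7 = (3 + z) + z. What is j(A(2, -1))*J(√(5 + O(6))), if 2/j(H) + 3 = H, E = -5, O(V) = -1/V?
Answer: 14/3 + 4*√174/9 ≈ 10.529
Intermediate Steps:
A(z, g) = -4 + 2*z (A(z, g) = -7 + ((3 + z) + z) = -7 + (3 + 2*z) = -4 + 2*z)
j(H) = 2/(-3 + H)
J(q) = -7 - 4*q (J(q) = (-2 + q*(-4)) - 5 = (-2 - 4*q) - 5 = -7 - 4*q)
j(A(2, -1))*J(√(5 + O(6))) = (2/(-3 + (-4 + 2*2)))*(-7 - 4*√(5 - 1/6)) = (2/(-3 + (-4 + 4)))*(-7 - 4*√(5 - 1*⅙)) = (2/(-3 + 0))*(-7 - 4*√(5 - ⅙)) = (2/(-3))*(-7 - 2*√174/3) = (2*(-⅓))*(-7 - 2*√174/3) = -2*(-7 - 2*√174/3)/3 = 14/3 + 4*√174/9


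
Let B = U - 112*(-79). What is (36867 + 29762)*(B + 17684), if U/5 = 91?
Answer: 1798116823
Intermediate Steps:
U = 455 (U = 5*91 = 455)
B = 9303 (B = 455 - 112*(-79) = 455 + 8848 = 9303)
(36867 + 29762)*(B + 17684) = (36867 + 29762)*(9303 + 17684) = 66629*26987 = 1798116823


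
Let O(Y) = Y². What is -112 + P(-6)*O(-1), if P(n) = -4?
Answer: -116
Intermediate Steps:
-112 + P(-6)*O(-1) = -112 - 4*(-1)² = -112 - 4*1 = -112 - 4 = -116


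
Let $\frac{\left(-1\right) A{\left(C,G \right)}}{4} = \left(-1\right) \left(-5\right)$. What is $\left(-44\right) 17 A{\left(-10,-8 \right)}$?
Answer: $14960$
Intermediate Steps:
$A{\left(C,G \right)} = -20$ ($A{\left(C,G \right)} = - 4 \left(\left(-1\right) \left(-5\right)\right) = \left(-4\right) 5 = -20$)
$\left(-44\right) 17 A{\left(-10,-8 \right)} = \left(-44\right) 17 \left(-20\right) = \left(-748\right) \left(-20\right) = 14960$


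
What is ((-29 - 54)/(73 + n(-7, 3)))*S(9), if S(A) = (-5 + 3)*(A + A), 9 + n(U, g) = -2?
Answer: 1494/31 ≈ 48.194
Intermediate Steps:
n(U, g) = -11 (n(U, g) = -9 - 2 = -11)
S(A) = -4*A
((-29 - 54)/(73 + n(-7, 3)))*S(9) = ((-29 - 54)/(73 - 11))*(-4*9) = -83/62*(-36) = 1494/31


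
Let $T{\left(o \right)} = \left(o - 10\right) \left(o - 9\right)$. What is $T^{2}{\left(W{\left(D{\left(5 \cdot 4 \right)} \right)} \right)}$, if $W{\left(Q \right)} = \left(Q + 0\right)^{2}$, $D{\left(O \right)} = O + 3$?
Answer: $72835214400$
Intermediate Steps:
$D{\left(O \right)} = 3 + O$
$W{\left(Q \right)} = Q^{2}$
$T{\left(o \right)} = \left(-10 + o\right) \left(-9 + o\right)$
$T^{2}{\left(W{\left(D{\left(5 \cdot 4 \right)} \right)} \right)} = \left(90 + \left(\left(3 + 5 \cdot 4\right)^{2}\right)^{2} - 19 \left(3 + 5 \cdot 4\right)^{2}\right)^{2} = \left(90 + \left(\left(3 + 20\right)^{2}\right)^{2} - 19 \left(3 + 20\right)^{2}\right)^{2} = \left(90 + \left(23^{2}\right)^{2} - 19 \cdot 23^{2}\right)^{2} = \left(90 + 529^{2} - 10051\right)^{2} = \left(90 + 279841 - 10051\right)^{2} = 269880^{2} = 72835214400$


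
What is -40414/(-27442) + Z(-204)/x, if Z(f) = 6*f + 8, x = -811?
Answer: 33072613/11127731 ≈ 2.9721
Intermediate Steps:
Z(f) = 8 + 6*f
-40414/(-27442) + Z(-204)/x = -40414/(-27442) + (8 + 6*(-204))/(-811) = -40414*(-1/27442) + (8 - 1224)*(-1/811) = 20207/13721 - 1216*(-1/811) = 20207/13721 + 1216/811 = 33072613/11127731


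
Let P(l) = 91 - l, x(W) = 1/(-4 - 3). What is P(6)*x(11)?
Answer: -85/7 ≈ -12.143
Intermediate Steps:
x(W) = -⅐ (x(W) = 1/(-7) = -⅐)
P(6)*x(11) = (91 - 1*6)*(-⅐) = (91 - 6)*(-⅐) = 85*(-⅐) = -85/7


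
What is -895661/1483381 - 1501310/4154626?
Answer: -2974075603448/3081446635253 ≈ -0.96516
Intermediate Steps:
-895661/1483381 - 1501310/4154626 = -895661*1/1483381 - 1501310*1/4154626 = -895661/1483381 - 750655/2077313 = -2974075603448/3081446635253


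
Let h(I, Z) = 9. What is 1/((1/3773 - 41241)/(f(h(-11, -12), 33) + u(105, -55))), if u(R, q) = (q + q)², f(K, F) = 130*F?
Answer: -30919735/77801146 ≈ -0.39742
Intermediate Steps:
u(R, q) = 4*q² (u(R, q) = (2*q)² = 4*q²)
1/((1/3773 - 41241)/(f(h(-11, -12), 33) + u(105, -55))) = 1/((1/3773 - 41241)/(130*33 + 4*(-55)²)) = 1/((1/3773 - 41241)/(4290 + 4*3025)) = 1/(-155602292/(3773*(4290 + 12100))) = 1/(-155602292/3773/16390) = 1/(-155602292/3773*1/16390) = 1/(-77801146/30919735) = -30919735/77801146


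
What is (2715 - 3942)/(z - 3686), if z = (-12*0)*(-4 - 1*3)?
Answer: 1227/3686 ≈ 0.33288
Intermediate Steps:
z = 0 (z = 0*(-4 - 3) = 0*(-7) = 0)
(2715 - 3942)/(z - 3686) = (2715 - 3942)/(0 - 3686) = -1227/(-3686) = -1227*(-1/3686) = 1227/3686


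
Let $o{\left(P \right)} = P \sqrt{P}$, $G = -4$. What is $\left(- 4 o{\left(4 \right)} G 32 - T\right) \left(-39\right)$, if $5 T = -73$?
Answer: $- \frac{801567}{5} \approx -1.6031 \cdot 10^{5}$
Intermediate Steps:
$o{\left(P \right)} = P^{\frac{3}{2}}$
$T = - \frac{73}{5}$ ($T = \frac{1}{5} \left(-73\right) = - \frac{73}{5} \approx -14.6$)
$\left(- 4 o{\left(4 \right)} G 32 - T\right) \left(-39\right) = \left(- 4 \cdot 4^{\frac{3}{2}} \left(-4\right) 32 - - \frac{73}{5}\right) \left(-39\right) = \left(\left(-4\right) 8 \left(-4\right) 32 + \frac{73}{5}\right) \left(-39\right) = \left(\left(-32\right) \left(-4\right) 32 + \frac{73}{5}\right) \left(-39\right) = \left(128 \cdot 32 + \frac{73}{5}\right) \left(-39\right) = \left(4096 + \frac{73}{5}\right) \left(-39\right) = \frac{20553}{5} \left(-39\right) = - \frac{801567}{5}$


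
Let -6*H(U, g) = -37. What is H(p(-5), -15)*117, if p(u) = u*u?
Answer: 1443/2 ≈ 721.50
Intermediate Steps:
p(u) = u²
H(U, g) = 37/6 (H(U, g) = -⅙*(-37) = 37/6)
H(p(-5), -15)*117 = (37/6)*117 = 1443/2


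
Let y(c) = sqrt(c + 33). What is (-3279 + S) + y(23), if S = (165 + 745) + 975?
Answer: -1394 + 2*sqrt(14) ≈ -1386.5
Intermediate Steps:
S = 1885 (S = 910 + 975 = 1885)
y(c) = sqrt(33 + c)
(-3279 + S) + y(23) = (-3279 + 1885) + sqrt(33 + 23) = -1394 + sqrt(56) = -1394 + 2*sqrt(14)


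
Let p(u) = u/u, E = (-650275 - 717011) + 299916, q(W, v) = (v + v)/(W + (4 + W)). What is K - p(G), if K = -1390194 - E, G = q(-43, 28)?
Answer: -322825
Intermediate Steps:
q(W, v) = 2*v/(4 + 2*W) (q(W, v) = (2*v)/(4 + 2*W) = 2*v/(4 + 2*W))
E = -1067370 (E = -1367286 + 299916 = -1067370)
G = -28/41 (G = 28/(2 - 43) = 28/(-41) = 28*(-1/41) = -28/41 ≈ -0.68293)
p(u) = 1
K = -322824 (K = -1390194 - 1*(-1067370) = -1390194 + 1067370 = -322824)
K - p(G) = -322824 - 1*1 = -322824 - 1 = -322825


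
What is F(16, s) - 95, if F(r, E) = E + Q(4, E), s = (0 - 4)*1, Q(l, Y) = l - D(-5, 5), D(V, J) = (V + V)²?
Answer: -195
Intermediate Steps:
D(V, J) = 4*V² (D(V, J) = (2*V)² = 4*V²)
Q(l, Y) = -100 + l (Q(l, Y) = l - 4*(-5)² = l - 4*25 = l - 1*100 = l - 100 = -100 + l)
s = -4 (s = -4*1 = -4)
F(r, E) = -96 + E (F(r, E) = E + (-100 + 4) = E - 96 = -96 + E)
F(16, s) - 95 = (-96 - 4) - 95 = -100 - 95 = -195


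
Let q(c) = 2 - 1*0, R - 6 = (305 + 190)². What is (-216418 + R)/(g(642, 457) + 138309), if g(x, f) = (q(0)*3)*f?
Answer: 28613/141051 ≈ 0.20286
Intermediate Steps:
R = 245031 (R = 6 + (305 + 190)² = 6 + 495² = 6 + 245025 = 245031)
q(c) = 2 (q(c) = 2 + 0 = 2)
g(x, f) = 6*f (g(x, f) = (2*3)*f = 6*f)
(-216418 + R)/(g(642, 457) + 138309) = (-216418 + 245031)/(6*457 + 138309) = 28613/(2742 + 138309) = 28613/141051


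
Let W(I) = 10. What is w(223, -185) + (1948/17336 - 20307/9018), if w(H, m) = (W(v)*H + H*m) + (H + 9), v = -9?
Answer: -126355808024/3257001 ≈ -38795.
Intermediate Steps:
w(H, m) = 9 + 11*H + H*m (w(H, m) = (10*H + H*m) + (H + 9) = (10*H + H*m) + (9 + H) = 9 + 11*H + H*m)
w(223, -185) + (1948/17336 - 20307/9018) = (9 + 11*223 + 223*(-185)) + (1948/17336 - 20307/9018) = (9 + 2453 - 41255) + (1948*(1/17336) - 20307*1/9018) = -38793 + (487/4334 - 6769/3006) = -38793 - 6968231/3257001 = -126355808024/3257001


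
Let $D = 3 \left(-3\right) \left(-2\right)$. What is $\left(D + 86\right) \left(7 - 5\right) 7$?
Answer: $1456$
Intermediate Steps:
$D = 18$ ($D = \left(-9\right) \left(-2\right) = 18$)
$\left(D + 86\right) \left(7 - 5\right) 7 = \left(18 + 86\right) \left(7 - 5\right) 7 = 104 \cdot 2 \cdot 7 = 104 \cdot 14 = 1456$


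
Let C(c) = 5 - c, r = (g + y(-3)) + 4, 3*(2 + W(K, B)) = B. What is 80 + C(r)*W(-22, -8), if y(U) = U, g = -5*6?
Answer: -236/3 ≈ -78.667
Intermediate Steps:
W(K, B) = -2 + B/3
g = -30
r = -29 (r = (-30 - 3) + 4 = -33 + 4 = -29)
80 + C(r)*W(-22, -8) = 80 + (5 - 1*(-29))*(-2 + (⅓)*(-8)) = 80 + (5 + 29)*(-2 - 8/3) = 80 + 34*(-14/3) = 80 - 476/3 = -236/3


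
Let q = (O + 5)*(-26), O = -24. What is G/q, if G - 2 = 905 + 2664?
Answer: 3571/494 ≈ 7.2287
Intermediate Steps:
G = 3571 (G = 2 + (905 + 2664) = 2 + 3569 = 3571)
q = 494 (q = (-24 + 5)*(-26) = -19*(-26) = 494)
G/q = 3571/494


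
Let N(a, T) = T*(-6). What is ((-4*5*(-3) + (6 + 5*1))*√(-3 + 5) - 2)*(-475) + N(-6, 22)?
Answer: 818 - 33725*√2 ≈ -46876.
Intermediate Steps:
N(a, T) = -6*T
((-4*5*(-3) + (6 + 5*1))*√(-3 + 5) - 2)*(-475) + N(-6, 22) = ((-4*5*(-3) + (6 + 5*1))*√(-3 + 5) - 2)*(-475) - 6*22 = ((-20*(-3) + (6 + 5))*√2 - 2)*(-475) - 132 = ((60 + 11)*√2 - 2)*(-475) - 132 = (71*√2 - 2)*(-475) - 132 = (-2 + 71*√2)*(-475) - 132 = (950 - 33725*√2) - 132 = 818 - 33725*√2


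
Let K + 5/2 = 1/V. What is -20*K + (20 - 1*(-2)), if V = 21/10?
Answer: 1312/21 ≈ 62.476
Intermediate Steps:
V = 21/10 (V = 21*(1/10) = 21/10 ≈ 2.1000)
K = -85/42 (K = -5/2 + 1/(21/10) = -5/2 + 10/21 = -85/42 ≈ -2.0238)
-20*K + (20 - 1*(-2)) = -20*(-85/42) + (20 - 1*(-2)) = 850/21 + (20 + 2) = 850/21 + 22 = 1312/21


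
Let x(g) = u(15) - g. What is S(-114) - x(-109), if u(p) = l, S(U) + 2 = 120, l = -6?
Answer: 15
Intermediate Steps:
S(U) = 118 (S(U) = -2 + 120 = 118)
u(p) = -6
x(g) = -6 - g
S(-114) - x(-109) = 118 - (-6 - 1*(-109)) = 118 - (-6 + 109) = 118 - 1*103 = 118 - 103 = 15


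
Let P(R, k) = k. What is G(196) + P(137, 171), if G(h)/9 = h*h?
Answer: 345915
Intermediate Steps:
G(h) = 9*h² (G(h) = 9*(h*h) = 9*h²)
G(196) + P(137, 171) = 9*196² + 171 = 9*38416 + 171 = 345744 + 171 = 345915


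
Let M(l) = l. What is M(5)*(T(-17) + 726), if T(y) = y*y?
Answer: 5075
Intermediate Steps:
T(y) = y²
M(5)*(T(-17) + 726) = 5*((-17)² + 726) = 5*(289 + 726) = 5*1015 = 5075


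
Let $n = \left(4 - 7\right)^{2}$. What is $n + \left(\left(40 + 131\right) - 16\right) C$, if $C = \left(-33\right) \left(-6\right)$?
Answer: $30699$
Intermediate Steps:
$n = 9$ ($n = \left(-3\right)^{2} = 9$)
$C = 198$
$n + \left(\left(40 + 131\right) - 16\right) C = 9 + \left(\left(40 + 131\right) - 16\right) 198 = 9 + \left(171 - 16\right) 198 = 9 + 155 \cdot 198 = 9 + 30690 = 30699$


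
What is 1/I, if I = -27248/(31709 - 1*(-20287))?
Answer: -12999/6812 ≈ -1.9083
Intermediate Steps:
I = -6812/12999 (I = -27248/(31709 + 20287) = -27248/51996 = -27248*1/51996 = -6812/12999 ≈ -0.52404)
1/I = 1/(-6812/12999) = -12999/6812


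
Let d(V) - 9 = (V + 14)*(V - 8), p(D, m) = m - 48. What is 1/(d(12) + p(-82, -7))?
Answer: 1/58 ≈ 0.017241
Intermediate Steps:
p(D, m) = -48 + m
d(V) = 9 + (-8 + V)*(14 + V) (d(V) = 9 + (V + 14)*(V - 8) = 9 + (14 + V)*(-8 + V) = 9 + (-8 + V)*(14 + V))
1/(d(12) + p(-82, -7)) = 1/((-103 + 12² + 6*12) + (-48 - 7)) = 1/((-103 + 144 + 72) - 55) = 1/(113 - 55) = 1/58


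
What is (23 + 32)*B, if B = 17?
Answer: 935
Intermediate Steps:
(23 + 32)*B = (23 + 32)*17 = 55*17 = 935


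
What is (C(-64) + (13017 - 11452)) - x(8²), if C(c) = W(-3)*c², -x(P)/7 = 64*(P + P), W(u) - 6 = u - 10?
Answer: 30237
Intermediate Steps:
W(u) = -4 + u (W(u) = 6 + (u - 10) = 6 + (-10 + u) = -4 + u)
x(P) = -896*P (x(P) = -448*(P + P) = -448*2*P = -896*P)
C(c) = -7*c² (C(c) = (-4 - 3)*c² = -7*c²)
(C(-64) + (13017 - 11452)) - x(8²) = (-7*(-64)² + (13017 - 11452)) - (-896)*8² = (-7*4096 + 1565) - (-896)*64 = (-28672 + 1565) - 1*(-57344) = -27107 + 57344 = 30237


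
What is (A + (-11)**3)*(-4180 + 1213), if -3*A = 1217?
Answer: 5152690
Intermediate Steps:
A = -1217/3 (A = -1/3*1217 = -1217/3 ≈ -405.67)
(A + (-11)**3)*(-4180 + 1213) = (-1217/3 + (-11)**3)*(-4180 + 1213) = (-1217/3 - 1331)*(-2967) = -5210/3*(-2967) = 5152690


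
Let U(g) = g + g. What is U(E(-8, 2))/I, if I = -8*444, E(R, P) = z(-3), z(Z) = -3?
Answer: 1/592 ≈ 0.0016892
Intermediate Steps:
E(R, P) = -3
I = -3552
U(g) = 2*g
U(E(-8, 2))/I = (2*(-3))/(-3552) = -6*(-1/3552) = 1/592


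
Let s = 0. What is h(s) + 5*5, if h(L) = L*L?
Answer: 25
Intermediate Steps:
h(L) = L²
h(s) + 5*5 = 0² + 5*5 = 0 + 25 = 25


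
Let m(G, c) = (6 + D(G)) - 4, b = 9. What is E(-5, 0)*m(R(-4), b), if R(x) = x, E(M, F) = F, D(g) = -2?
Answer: 0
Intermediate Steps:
m(G, c) = 0 (m(G, c) = (6 - 2) - 4 = 4 - 4 = 0)
E(-5, 0)*m(R(-4), b) = 0*0 = 0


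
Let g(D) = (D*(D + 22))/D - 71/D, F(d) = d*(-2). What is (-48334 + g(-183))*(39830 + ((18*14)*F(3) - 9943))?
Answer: -251814334750/183 ≈ -1.3760e+9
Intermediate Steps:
F(d) = -2*d
g(D) = 22 + D - 71/D (g(D) = (D*(22 + D))/D - 71/D = (22 + D) - 71/D = 22 + D - 71/D)
(-48334 + g(-183))*(39830 + ((18*14)*F(3) - 9943)) = (-48334 + (22 - 183 - 71/(-183)))*(39830 + ((18*14)*(-2*3) - 9943)) = (-48334 + (22 - 183 - 71*(-1/183)))*(39830 + (252*(-6) - 9943)) = (-48334 + (22 - 183 + 71/183))*(39830 + (-1512 - 9943)) = (-48334 - 29392/183)*(39830 - 11455) = -8874514/183*28375 = -251814334750/183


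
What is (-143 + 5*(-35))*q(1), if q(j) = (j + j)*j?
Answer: -636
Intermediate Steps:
q(j) = 2*j² (q(j) = (2*j)*j = 2*j²)
(-143 + 5*(-35))*q(1) = (-143 + 5*(-35))*(2*1²) = (-143 - 175)*(2*1) = -318*2 = -636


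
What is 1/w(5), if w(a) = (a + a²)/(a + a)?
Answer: ⅓ ≈ 0.33333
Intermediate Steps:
w(a) = (a + a²)/(2*a) (w(a) = (a + a²)/((2*a)) = (a + a²)*(1/(2*a)) = (a + a²)/(2*a))
1/w(5) = 1/(½ + (½)*5) = 1/(½ + 5/2) = 1/3 = ⅓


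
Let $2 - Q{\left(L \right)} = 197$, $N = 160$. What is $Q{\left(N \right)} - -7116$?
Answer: $6921$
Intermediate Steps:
$Q{\left(L \right)} = -195$ ($Q{\left(L \right)} = 2 - 197 = -195$)
$Q{\left(N \right)} - -7116 = -195 - -7116 = -195 + 7116 = 6921$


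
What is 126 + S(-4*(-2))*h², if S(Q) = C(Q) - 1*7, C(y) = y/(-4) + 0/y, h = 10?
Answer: -774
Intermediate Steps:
C(y) = -y/4 (C(y) = y*(-¼) + 0 = -y/4 + 0 = -y/4)
S(Q) = -7 - Q/4 (S(Q) = -Q/4 - 1*7 = -Q/4 - 7 = -7 - Q/4)
126 + S(-4*(-2))*h² = 126 + (-7 - (-1)*(-2))*10² = 126 + (-7 - ¼*8)*100 = 126 + (-7 - 2)*100 = 126 - 9*100 = 126 - 900 = -774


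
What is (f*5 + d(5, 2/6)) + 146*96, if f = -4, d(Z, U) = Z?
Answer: 14001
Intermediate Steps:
(f*5 + d(5, 2/6)) + 146*96 = (-4*5 + 5) + 146*96 = (-20 + 5) + 14016 = -15 + 14016 = 14001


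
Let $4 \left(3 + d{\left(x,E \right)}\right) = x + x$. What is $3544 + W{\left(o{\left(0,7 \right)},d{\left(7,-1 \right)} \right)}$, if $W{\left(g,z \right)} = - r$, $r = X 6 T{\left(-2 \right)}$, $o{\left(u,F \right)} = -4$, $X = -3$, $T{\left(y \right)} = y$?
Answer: $3508$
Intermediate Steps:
$d{\left(x,E \right)} = -3 + \frac{x}{2}$ ($d{\left(x,E \right)} = -3 + \frac{x + x}{4} = -3 + \frac{2 x}{4} = -3 + \frac{x}{2}$)
$r = 36$ ($r = \left(-3\right) 6 \left(-2\right) = \left(-18\right) \left(-2\right) = 36$)
$W{\left(g,z \right)} = -36$ ($W{\left(g,z \right)} = \left(-1\right) 36 = -36$)
$3544 + W{\left(o{\left(0,7 \right)},d{\left(7,-1 \right)} \right)} = 3544 - 36 = 3508$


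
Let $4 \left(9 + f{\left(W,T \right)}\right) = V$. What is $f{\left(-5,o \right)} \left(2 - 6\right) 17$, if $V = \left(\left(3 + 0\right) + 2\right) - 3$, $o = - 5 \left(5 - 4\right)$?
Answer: $578$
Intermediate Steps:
$o = -5$ ($o = \left(-5\right) 1 = -5$)
$V = 2$ ($V = \left(3 + 2\right) - 3 = 5 - 3 = 2$)
$f{\left(W,T \right)} = - \frac{17}{2}$ ($f{\left(W,T \right)} = -9 + \frac{1}{4} \cdot 2 = -9 + \frac{1}{2} = - \frac{17}{2}$)
$f{\left(-5,o \right)} \left(2 - 6\right) 17 = - \frac{17 \left(2 - 6\right)}{2} \cdot 17 = \left(- \frac{17}{2}\right) \left(-4\right) 17 = 34 \cdot 17 = 578$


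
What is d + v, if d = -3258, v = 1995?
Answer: -1263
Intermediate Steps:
d + v = -3258 + 1995 = -1263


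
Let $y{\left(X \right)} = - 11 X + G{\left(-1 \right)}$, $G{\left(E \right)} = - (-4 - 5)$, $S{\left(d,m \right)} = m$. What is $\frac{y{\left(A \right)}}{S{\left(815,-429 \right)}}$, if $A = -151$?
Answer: $- \frac{1670}{429} \approx -3.8928$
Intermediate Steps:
$G{\left(E \right)} = 9$ ($G{\left(E \right)} = \left(-1\right) \left(-9\right) = 9$)
$y{\left(X \right)} = 9 - 11 X$ ($y{\left(X \right)} = - 11 X + 9 = 9 - 11 X$)
$\frac{y{\left(A \right)}}{S{\left(815,-429 \right)}} = \frac{9 - -1661}{-429} = \left(9 + 1661\right) \left(- \frac{1}{429}\right) = 1670 \left(- \frac{1}{429}\right) = - \frac{1670}{429}$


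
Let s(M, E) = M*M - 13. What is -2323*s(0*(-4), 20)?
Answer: 30199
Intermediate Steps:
s(M, E) = -13 + M**2 (s(M, E) = M**2 - 13 = -13 + M**2)
-2323*s(0*(-4), 20) = -2323*(-13 + (0*(-4))**2) = -2323*(-13 + 0**2) = -2323*(-13 + 0) = -2323*(-13) = 30199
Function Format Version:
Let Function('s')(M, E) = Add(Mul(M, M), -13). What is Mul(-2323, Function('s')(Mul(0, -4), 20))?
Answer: 30199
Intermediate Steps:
Function('s')(M, E) = Add(-13, Pow(M, 2)) (Function('s')(M, E) = Add(Pow(M, 2), -13) = Add(-13, Pow(M, 2)))
Mul(-2323, Function('s')(Mul(0, -4), 20)) = Mul(-2323, Add(-13, Pow(Mul(0, -4), 2))) = Mul(-2323, Add(-13, Pow(0, 2))) = Mul(-2323, Add(-13, 0)) = Mul(-2323, -13) = 30199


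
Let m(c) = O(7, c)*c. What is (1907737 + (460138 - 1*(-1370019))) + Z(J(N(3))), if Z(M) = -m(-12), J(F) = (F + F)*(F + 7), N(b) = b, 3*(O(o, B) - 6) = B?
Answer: 3737918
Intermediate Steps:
O(o, B) = 6 + B/3
m(c) = c*(6 + c/3) (m(c) = (6 + c/3)*c = c*(6 + c/3))
J(F) = 2*F*(7 + F) (J(F) = (2*F)*(7 + F) = 2*F*(7 + F))
Z(M) = 24 (Z(M) = -(-12)*(18 - 12)/3 = -(-12)*6/3 = -1*(-24) = 24)
(1907737 + (460138 - 1*(-1370019))) + Z(J(N(3))) = (1907737 + (460138 - 1*(-1370019))) + 24 = (1907737 + (460138 + 1370019)) + 24 = (1907737 + 1830157) + 24 = 3737894 + 24 = 3737918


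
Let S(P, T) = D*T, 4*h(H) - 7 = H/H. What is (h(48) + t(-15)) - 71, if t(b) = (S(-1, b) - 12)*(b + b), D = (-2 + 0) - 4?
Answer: -2409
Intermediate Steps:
h(H) = 2 (h(H) = 7/4 + (H/H)/4 = 7/4 + (¼)*1 = 7/4 + ¼ = 2)
D = -6 (D = -2 - 4 = -6)
S(P, T) = -6*T
t(b) = 2*b*(-12 - 6*b) (t(b) = (-6*b - 12)*(b + b) = (-12 - 6*b)*(2*b) = 2*b*(-12 - 6*b))
(h(48) + t(-15)) - 71 = (2 - 12*(-15)*(2 - 15)) - 71 = (2 - 12*(-15)*(-13)) - 71 = (2 - 2340) - 71 = -2338 - 71 = -2409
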